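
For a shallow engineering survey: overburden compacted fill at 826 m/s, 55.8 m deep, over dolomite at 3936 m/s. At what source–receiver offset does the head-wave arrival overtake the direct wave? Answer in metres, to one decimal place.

θ_c = arcsin(826/3936) = 12.11°, so cos θ_c = 0.9777 and tᵢ = 2h cos θ_c/V₁ = 0.1321 s.
At crossover x/V₁ = x/V₂ + tᵢ ⇒ x = tᵢ/(1/V₁ − 1/V₂) = 0.13210/(1.2107e-03 − 2.5407e-04) = 138.10 m.

138.1 m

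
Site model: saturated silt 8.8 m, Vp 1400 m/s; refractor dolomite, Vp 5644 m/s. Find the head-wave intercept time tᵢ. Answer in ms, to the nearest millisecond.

tᵢ = 2h·√(V₂²−V₁²)/(V₁V₂).
√(V₂²−V₁²) = √(5644²−1400²) = 5467.6 m/s.
tᵢ = 2·8.8·5467.6/(1400·5644) = 0.01218 s.

12 ms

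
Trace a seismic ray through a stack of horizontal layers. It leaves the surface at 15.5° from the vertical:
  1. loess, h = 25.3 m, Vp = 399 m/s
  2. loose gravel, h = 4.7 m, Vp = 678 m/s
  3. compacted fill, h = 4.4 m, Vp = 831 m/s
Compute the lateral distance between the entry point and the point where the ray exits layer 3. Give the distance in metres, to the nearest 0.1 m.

p = sin θ₁/V₁ = sin 15.5°/399 = 6.6977e-04 s/m is conserved through the stack.
Layer 1: θ = 15.50°; offset = 25.3·tan 15.50° = 7.016 m.
Layer 2: sin θ = p·678 = 0.4541 → θ = 27.01°; offset = 4.7·tan 27.01° = 2.396 m.
Layer 3: sin θ = p·831 = 0.5566 → θ = 33.82°; offset = 4.4·tan 33.82° = 2.948 m.
Summing the layer offsets gives 12.360 m.

12.4 m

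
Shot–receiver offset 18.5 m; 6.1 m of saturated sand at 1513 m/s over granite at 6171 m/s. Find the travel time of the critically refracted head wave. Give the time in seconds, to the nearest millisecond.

0.011 s

t = x/V₂ + 2h·√(V₂²−V₁²)/(V₁V₂).
√(V₂²−V₁²) = √(6171²−1513²) = 5982.6 m/s; delay term = 2·6.1·5982.6/(1513·6171) = 0.00782 s.
t = 18.5/6171 + 0.00782 = 0.01082 s.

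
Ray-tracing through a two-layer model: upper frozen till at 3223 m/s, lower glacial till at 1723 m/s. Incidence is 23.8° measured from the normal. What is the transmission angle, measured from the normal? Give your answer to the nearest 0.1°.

12.5°

Snell's law: sin θ₂ = (V₂/V₁)·sin θ₁ = (1723/3223)·sin 23.8° = 0.2157.
θ₂ = arcsin 0.2157 = 12.46° from the normal.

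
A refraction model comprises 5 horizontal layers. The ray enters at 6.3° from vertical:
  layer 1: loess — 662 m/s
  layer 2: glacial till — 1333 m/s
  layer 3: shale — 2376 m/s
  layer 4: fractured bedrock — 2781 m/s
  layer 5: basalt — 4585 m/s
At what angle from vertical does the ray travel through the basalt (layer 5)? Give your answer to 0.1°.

Snell's law across each interface conserves sin θ / V, so sin θ_5 = V_5·sin θ₁/V₁.
sin θ_5 = 4585 × sin 6.3° / 662 = 0.7600.
θ_5 = 49.47° from the vertical.

49.5°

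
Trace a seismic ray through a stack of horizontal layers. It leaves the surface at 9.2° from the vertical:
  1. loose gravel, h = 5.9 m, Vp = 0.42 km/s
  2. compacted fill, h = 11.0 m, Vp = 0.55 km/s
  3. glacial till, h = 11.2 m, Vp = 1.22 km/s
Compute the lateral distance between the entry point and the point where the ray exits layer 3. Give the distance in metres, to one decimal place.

9.2 m

Ray parameter p = sin 9.2° / 0.42 km/s = 3.8067e-01 s/km.
Layer 1: θ = 9.20°; offset = 5.9·tan 9.20° = 0.956 m.
Layer 2: sin θ = p·0.55 = 0.2094 → θ = 12.09°; offset = 11.0·tan 12.09° = 2.355 m.
Layer 3: sin θ = p·1.22 = 0.4644 → θ = 27.67°; offset = 11.2·tan 27.67° = 5.873 m.
Σ offsets = 9.184 m.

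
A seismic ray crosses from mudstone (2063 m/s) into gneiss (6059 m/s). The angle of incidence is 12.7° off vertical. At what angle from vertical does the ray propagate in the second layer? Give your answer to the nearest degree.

40°

sin θ₁/V₁ = sin θ₂/V₂ ⇒ sin θ₂ = 6059·sin 12.7°/2063 = 6059·0.2198/2063 = 0.6457.
θ₂ = sin⁻¹(0.6457) = 40.22° (from vertical).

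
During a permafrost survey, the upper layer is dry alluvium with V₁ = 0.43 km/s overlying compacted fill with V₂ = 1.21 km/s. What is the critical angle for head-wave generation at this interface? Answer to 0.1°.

20.8°

At critical incidence the refracted ray runs along the interface (θ₂ = 90°), so sin θ_c = V₁/V₂.
θ_c = arcsin(0.43/1.21) = arcsin 0.3554 = 20.82°.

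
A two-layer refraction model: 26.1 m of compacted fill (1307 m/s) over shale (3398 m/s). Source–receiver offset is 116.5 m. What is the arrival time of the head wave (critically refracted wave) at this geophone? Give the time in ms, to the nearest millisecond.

θ_c = arcsin(V₁/V₂) = arcsin(1307/3398) = 22.62°, cos θ_c = 0.9231.
Intercept time tᵢ = 2h cos θ_c / V₁ = 2·26.1·0.9231/1307 = 0.03687 s.
t = x/V₂ + tᵢ = 116.5/3398 + 0.03687 = 0.07115 s.

71 ms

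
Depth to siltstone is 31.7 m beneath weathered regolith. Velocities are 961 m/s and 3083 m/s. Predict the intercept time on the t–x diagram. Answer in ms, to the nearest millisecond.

63 ms

tᵢ = 2h·√(V₂²−V₁²)/(V₁V₂).
√(V₂²−V₁²) = √(3083²−961²) = 2929.4 m/s.
tᵢ = 2·31.7·2929.4/(961·3083) = 0.06269 s.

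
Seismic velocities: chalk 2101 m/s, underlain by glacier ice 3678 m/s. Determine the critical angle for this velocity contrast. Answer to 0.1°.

34.8°

At critical incidence the refracted ray runs along the interface (θ₂ = 90°), so sin θ_c = V₁/V₂.
θ_c = arcsin(2101/3678) = arcsin 0.5712 = 34.84°.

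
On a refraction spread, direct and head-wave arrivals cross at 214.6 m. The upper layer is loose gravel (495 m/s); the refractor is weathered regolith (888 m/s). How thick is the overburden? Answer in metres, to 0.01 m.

57.20 m

x_cross = 2h·√((V₂+V₁)/(V₂−V₁)) → h = x_cross / (2·√((V₂+V₁)/(V₂−V₁))).
√((V₂+V₁)/(V₂−V₁)) = √((888+495)/(888−495)) = 1.8759.
h = 214.6 / (2·1.8759) = 57.20 m.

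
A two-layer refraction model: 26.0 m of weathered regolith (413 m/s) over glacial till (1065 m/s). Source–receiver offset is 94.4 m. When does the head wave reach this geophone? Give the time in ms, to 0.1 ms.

204.7 ms

t = x/V₂ + 2h·√(V₂²−V₁²)/(V₁V₂).
√(V₂²−V₁²) = √(1065²−413²) = 981.7 m/s; delay term = 2·26.0·981.7/(413·1065) = 0.11606 s.
t = 94.4/1065 + 0.11606 = 0.20469 s.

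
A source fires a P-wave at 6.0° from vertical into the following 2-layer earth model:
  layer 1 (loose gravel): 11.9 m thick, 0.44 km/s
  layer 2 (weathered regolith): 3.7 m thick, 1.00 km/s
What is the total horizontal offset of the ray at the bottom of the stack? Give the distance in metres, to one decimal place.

Apply Snell's law at each interface; in layer i the horizontal offset is hᵢ·tan θᵢ.
Layer 1: θ = 6.00°; offset = 11.9·tan 6.00° = 1.251 m.
Layer 2: sin θ = 1.00·sin 6.0°/0.44 = 0.2376, θ = 13.74°; offset = 3.7·tan 13.74° = 0.905 m.
Total horizontal offset = 2.156 m.

2.2 m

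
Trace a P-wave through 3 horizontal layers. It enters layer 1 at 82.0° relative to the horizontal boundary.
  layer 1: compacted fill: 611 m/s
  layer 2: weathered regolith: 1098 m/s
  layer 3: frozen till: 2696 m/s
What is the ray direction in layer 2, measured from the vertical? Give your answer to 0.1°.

14.5°

From the normal: θ₁ = 90° − 82.0° = 8.0°.
Snell's law across each interface conserves sin θ / V, so sin θ_2 = V_2·sin θ₁/V₁.
sin θ_2 = 1098 × sin 8.0° / 611 = 0.2501.
θ_2 = 14.48° from the vertical.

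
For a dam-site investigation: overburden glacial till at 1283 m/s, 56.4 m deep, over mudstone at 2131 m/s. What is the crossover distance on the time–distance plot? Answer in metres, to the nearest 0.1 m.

x_cross = 2h·√((V₂+V₁)/(V₂−V₁)).
(V₂+V₁)/(V₂−V₁) = (2131+1283)/(2131−1283) = 4.0259; √ = 2.0065.
x_cross = 2·56.4·2.0065 = 226.33 m.

226.3 m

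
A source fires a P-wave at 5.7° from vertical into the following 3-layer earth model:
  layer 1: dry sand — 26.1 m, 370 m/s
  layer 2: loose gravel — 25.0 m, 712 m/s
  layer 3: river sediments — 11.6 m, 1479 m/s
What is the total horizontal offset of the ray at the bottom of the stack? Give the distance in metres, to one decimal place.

12.5 m

p = sin θ₁/V₁ = sin 5.7°/370 = 2.6843e-04 s/m is conserved through the stack.
Layer 1: θ = 5.70°; offset = 26.1·tan 5.70° = 2.605 m.
Layer 2: sin θ = p·712 = 0.1911 → θ = 11.02°; offset = 25.0·tan 11.02° = 4.868 m.
Layer 3: sin θ = p·1479 = 0.3970 → θ = 23.39°; offset = 11.6·tan 23.39° = 5.018 m.
Total horizontal offset = 12.491 m.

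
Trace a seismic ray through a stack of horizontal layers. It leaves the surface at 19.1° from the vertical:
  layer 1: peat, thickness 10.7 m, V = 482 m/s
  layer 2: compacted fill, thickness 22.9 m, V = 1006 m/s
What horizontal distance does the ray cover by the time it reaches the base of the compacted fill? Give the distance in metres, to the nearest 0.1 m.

25.1 m

p = sin θ₁/V₁ = sin 19.1°/482 = 6.7888e-04 s/m is conserved through the stack.
Layer 1: θ = 19.10°; offset = 10.7·tan 19.10° = 3.705 m.
Layer 2: sin θ = p·1006 = 0.6829 → θ = 43.07°; offset = 22.9·tan 43.07° = 21.410 m.
Summing the layer offsets gives 25.116 m.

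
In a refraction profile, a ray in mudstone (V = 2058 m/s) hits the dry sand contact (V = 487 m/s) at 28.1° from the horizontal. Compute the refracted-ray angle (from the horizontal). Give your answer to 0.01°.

Convert to the normal: θ₁ = 90° − 28.1° = 61.9°.
sin θ₁/V₁ = sin θ₂/V₂ ⇒ sin θ₂ = 487·sin 61.9°/2058 = 487·0.8821/2058 = 0.2087.
θ₂ = arcsin 0.2087 = 12.05° from the normal.
From the interface: 90° − 12.05° = 77.95°.

77.95°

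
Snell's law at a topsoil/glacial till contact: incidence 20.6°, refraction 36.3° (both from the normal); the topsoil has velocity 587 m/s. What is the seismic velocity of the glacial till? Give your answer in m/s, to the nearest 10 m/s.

Snell's law: sin 20.6°/V₁ = sin 36.3°/V₂.
V₂ = V₁·sin 36.3°/sin 20.6° = 587 × 1.6826 = 987.69 m/s.

990 m/s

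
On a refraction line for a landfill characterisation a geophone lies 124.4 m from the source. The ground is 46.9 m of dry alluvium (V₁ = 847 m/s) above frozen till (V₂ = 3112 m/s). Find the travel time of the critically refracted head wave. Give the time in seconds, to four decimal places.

0.1465 s

t = x/V₂ + 2h·√(V₂²−V₁²)/(V₁V₂).
√(V₂²−V₁²) = √(3112²−847²) = 2994.5 m/s; delay term = 2·46.9·2994.5/(847·3112) = 0.10656 s.
t = 124.4/3112 + 0.10656 = 0.14654 s.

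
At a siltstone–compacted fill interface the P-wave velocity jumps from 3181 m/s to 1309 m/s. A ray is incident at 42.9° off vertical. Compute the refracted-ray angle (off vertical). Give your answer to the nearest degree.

16°

sin θ₁/V₁ = sin θ₂/V₂ ⇒ sin θ₂ = 1309·sin 42.9°/3181 = 1309·0.6807/3181 = 0.2801.
θ₂ = arcsin 0.2801 = 16.27° from the normal.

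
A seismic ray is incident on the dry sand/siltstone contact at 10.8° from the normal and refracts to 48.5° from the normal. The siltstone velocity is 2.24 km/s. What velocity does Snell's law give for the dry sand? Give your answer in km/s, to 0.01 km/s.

sin 10.8° = 0.1874; sin 48.5° = 0.7490.
V₁ = V₂·(sin θ₁/sin θ₂) = 2.24·(0.1874/0.7490) = 0.56 km/s.

0.56 km/s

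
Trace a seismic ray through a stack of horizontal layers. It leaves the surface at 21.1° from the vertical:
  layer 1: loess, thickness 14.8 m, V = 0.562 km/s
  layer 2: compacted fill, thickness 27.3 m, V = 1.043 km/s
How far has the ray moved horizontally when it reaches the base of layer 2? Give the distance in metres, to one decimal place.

30.2 m

p = sin θ₁/V₁ = sin 21.1°/0.562 = 6.4056e-01 s/km is conserved through the stack.
Layer 1: θ = 21.10°; offset = 14.8·tan 21.10° = 5.711 m.
Layer 2: sin θ = p·1.043 = 0.6681 → θ = 41.92°; offset = 27.3·tan 41.92° = 24.513 m.
Σ offsets = 30.224 m.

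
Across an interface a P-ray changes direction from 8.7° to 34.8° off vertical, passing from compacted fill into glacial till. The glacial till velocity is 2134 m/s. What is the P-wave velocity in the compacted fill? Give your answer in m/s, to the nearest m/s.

Snell's law: sin 8.7°/V₁ = sin 34.8°/V₂.
V₁ = V₂·sin 8.7°/sin 34.8° = 2134 × 0.2650 = 565.59 m/s.

566 m/s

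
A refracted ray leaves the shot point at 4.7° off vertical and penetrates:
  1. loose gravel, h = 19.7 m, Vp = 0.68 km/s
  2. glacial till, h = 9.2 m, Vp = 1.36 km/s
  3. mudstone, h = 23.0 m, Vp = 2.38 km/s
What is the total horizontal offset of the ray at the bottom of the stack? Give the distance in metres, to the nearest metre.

p = sin θ₁/V₁ = sin 4.7°/0.68 = 1.2050e-01 s/km is conserved through the stack.
Layer 1: θ = 4.70°; offset = 19.7·tan 4.70° = 1.620 m.
Layer 2: sin θ = p·1.36 = 0.1639 → θ = 9.43°; offset = 9.2·tan 9.43° = 1.528 m.
Layer 3: sin θ = p·2.38 = 0.2868 → θ = 16.67°; offset = 23.0·tan 16.67° = 6.885 m.
Total horizontal offset = 10.033 m.

10 m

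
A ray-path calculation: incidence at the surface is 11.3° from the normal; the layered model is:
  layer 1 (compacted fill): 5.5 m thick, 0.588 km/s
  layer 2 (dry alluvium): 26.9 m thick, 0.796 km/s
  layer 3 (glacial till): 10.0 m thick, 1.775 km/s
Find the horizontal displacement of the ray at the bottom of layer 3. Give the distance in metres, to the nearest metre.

16 m

Apply Snell's law at each interface; in layer i the horizontal offset is hᵢ·tan θᵢ.
Layer 1: θ = 11.30°; offset = 5.5·tan 11.30° = 1.099 m.
Layer 2: sin θ = 0.796·sin 11.3°/0.588 = 0.2653, θ = 15.38°; offset = 26.9·tan 15.38° = 7.401 m.
Layer 3: sin θ = 1.775·sin 11.3°/0.588 = 0.5915, θ = 36.26°; offset = 10.0·tan 36.26° = 7.336 m.
Summing the layer offsets gives 15.836 m.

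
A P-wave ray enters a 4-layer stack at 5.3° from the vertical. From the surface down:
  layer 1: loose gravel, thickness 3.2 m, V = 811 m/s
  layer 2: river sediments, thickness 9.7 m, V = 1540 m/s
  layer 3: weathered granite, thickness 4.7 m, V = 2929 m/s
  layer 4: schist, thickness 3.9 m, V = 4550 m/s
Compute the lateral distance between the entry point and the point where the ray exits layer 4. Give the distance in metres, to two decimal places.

6.05 m

Ray parameter p = sin 5.3° / 811 m/s = 1.1390e-04 s/m.
Layer 1: θ = 5.30°; offset = 3.2·tan 5.30° = 0.2969 m.
Layer 2: sin θ = p·1540 = 0.1754 → θ = 10.10°; offset = 9.7·tan 10.10° = 1.7282 m.
Layer 3: sin θ = p·2929 = 0.3336 → θ = 19.49°; offset = 4.7·tan 19.49° = 1.6632 m.
Layer 4: sin θ = p·4550 = 0.5182 → θ = 31.21°; offset = 3.9·tan 31.21° = 2.3632 m.
Total horizontal offset = 6.0515 m.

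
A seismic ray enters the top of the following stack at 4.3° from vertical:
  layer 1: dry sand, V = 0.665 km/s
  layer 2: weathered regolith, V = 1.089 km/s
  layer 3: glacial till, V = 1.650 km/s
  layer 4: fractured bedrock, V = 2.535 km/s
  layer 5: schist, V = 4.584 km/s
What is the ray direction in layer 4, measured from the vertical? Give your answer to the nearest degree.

Ray parameter p = sin 4.3° / 0.665 = 1.1275e-01 s/km.
sin θ_4 = p·V_4 = 1.1275e-01 × 2.535 = 0.2858.
θ_4 = arcsin 0.2858 = 16.61°.

17°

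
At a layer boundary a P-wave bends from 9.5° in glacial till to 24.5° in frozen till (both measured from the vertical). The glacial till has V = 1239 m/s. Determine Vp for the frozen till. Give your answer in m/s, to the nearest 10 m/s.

Snell's law: sin 9.5°/V₁ = sin 24.5°/V₂.
V₂ = V₁·sin 24.5°/sin 9.5° = 1239 × 2.5126 = 3113.07 m/s.

3110 m/s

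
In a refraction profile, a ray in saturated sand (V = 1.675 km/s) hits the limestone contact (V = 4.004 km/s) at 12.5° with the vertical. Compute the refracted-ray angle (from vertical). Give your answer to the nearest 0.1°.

31.2°

sin θ₁/V₁ = sin θ₂/V₂ ⇒ sin θ₂ = 4.004·sin 12.5°/1.675 = 4.004·0.2164/1.675 = 0.5174.
θ₂ = sin⁻¹(0.5174) = 31.16° (from vertical).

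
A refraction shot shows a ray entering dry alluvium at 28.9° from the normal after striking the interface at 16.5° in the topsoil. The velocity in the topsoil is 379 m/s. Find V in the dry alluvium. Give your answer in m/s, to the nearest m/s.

Snell's law: sin 16.5°/V₁ = sin 28.9°/V₂.
V₂ = V₁·sin 28.9°/sin 16.5° = 379 × 1.7016 = 644.91 m/s.

645 m/s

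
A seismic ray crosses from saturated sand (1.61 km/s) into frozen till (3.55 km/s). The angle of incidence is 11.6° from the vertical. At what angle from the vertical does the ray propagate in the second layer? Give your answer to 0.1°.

26.3°

Snell's law: sin θ₂ = (V₂/V₁)·sin θ₁ = (3.55/1.61)·sin 11.6° = 0.4434.
θ₂ = sin⁻¹(0.4434) = 26.32° (from vertical).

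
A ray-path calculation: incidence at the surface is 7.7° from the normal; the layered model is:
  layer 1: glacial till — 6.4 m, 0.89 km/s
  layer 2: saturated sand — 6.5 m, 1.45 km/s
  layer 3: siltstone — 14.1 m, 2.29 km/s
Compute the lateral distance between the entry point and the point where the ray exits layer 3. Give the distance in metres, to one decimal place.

7.5 m

p = sin θ₁/V₁ = sin 7.7°/0.89 = 1.5055e-01 s/km is conserved through the stack.
Layer 1: θ = 7.70°; offset = 6.4·tan 7.70° = 0.865 m.
Layer 2: sin θ = p·1.45 = 0.2183 → θ = 12.61°; offset = 6.5·tan 12.61° = 1.454 m.
Layer 3: sin θ = p·2.29 = 0.3448 → θ = 20.17°; offset = 14.1·tan 20.17° = 5.178 m.
Total horizontal offset = 7.498 m.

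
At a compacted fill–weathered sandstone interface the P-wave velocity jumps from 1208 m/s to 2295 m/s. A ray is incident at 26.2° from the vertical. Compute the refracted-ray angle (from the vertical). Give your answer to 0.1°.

Snell's law: sin θ₂ = (V₂/V₁)·sin θ₁ = (2295/1208)·sin 26.2° = 0.8388.
θ₂ = sin⁻¹(0.8388) = 57.01° (from vertical).

57.0°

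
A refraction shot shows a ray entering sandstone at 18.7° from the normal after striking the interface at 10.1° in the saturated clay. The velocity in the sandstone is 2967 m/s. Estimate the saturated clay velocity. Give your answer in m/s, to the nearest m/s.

Snell's law: sin 10.1°/V₁ = sin 18.7°/V₂.
V₁ = V₂·sin 10.1°/sin 18.7° = 2967 × 0.5470 = 1622.87 m/s.

1623 m/s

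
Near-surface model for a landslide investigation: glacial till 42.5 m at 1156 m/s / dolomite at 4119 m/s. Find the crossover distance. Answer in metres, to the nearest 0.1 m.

θ_c = arcsin(1156/4119) = 16.30°, so cos θ_c = 0.9598 and tᵢ = 2h cos θ_c/V₁ = 0.0706 s.
At crossover x/V₁ = x/V₂ + tᵢ ⇒ x = tᵢ/(1/V₁ − 1/V₂) = 0.07057/(8.6505e-04 − 2.4278e-04) = 113.41 m.

113.4 m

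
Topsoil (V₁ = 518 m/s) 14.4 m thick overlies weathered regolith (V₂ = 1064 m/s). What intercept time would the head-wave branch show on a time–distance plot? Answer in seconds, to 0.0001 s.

0.0486 s

θ_c = arcsin(V₁/V₂) = arcsin(518/1064) = 29.13°; cos θ_c = 0.8735.
tᵢ = 2h·cos θ_c / V₁ = 2·14.4·0.8735 / 518 = 0.04856 s.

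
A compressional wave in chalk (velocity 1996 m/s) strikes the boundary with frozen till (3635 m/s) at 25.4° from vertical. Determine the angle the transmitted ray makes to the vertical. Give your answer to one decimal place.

sin θ₁/V₁ = sin θ₂/V₂ ⇒ sin θ₂ = 3635·sin 25.4°/1996 = 3635·0.4289/1996 = 0.7812.
θ₂ = sin⁻¹(0.7812) = 51.37° (from vertical).

51.4°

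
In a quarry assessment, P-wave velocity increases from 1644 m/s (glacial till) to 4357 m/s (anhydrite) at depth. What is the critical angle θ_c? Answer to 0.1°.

At critical incidence the refracted ray runs along the interface (θ₂ = 90°), so sin θ_c = V₁/V₂.
θ_c = arcsin(1644/4357) = arcsin 0.3773 = 22.17°.

22.2°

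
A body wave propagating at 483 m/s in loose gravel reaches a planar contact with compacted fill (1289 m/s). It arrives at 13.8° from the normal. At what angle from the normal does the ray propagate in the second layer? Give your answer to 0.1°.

39.5°

sin θ₁/V₁ = sin θ₂/V₂ ⇒ sin θ₂ = 1289·sin 13.8°/483 = 1289·0.2385/483 = 0.6366.
θ₂ = sin⁻¹(0.6366) = 39.54° (from vertical).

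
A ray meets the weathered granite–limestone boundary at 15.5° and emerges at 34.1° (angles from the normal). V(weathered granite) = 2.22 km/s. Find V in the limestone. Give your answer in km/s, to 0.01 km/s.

sin 15.5° = 0.2672; sin 34.1° = 0.5606.
V₂ = V₁·(sin θ₂/sin θ₁) = 2.22·(0.5606/0.2672) = 4.66 km/s.

4.66 km/s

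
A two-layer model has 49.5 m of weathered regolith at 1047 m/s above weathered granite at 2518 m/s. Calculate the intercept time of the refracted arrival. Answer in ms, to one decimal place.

tᵢ = 2h·√(V₂²−V₁²)/(V₁V₂).
√(V₂²−V₁²) = √(2518²−1047²) = 2290.0 m/s.
tᵢ = 2·49.5·2290.0/(1047·2518) = 0.08599 s.

86.0 ms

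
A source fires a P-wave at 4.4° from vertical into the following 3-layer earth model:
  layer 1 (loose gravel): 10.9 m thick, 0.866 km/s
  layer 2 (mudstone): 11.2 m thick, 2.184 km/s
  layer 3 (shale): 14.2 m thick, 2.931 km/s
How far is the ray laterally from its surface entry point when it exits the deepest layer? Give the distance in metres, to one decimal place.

p = sin θ₁/V₁ = sin 4.4°/0.866 = 8.8590e-02 s/km is conserved through the stack.
Layer 1: θ = 4.40°; offset = 10.9·tan 4.40° = 0.839 m.
Layer 2: sin θ = p·2.184 = 0.1935 → θ = 11.16°; offset = 11.2·tan 11.16° = 2.209 m.
Layer 3: sin θ = p·2.931 = 0.2597 → θ = 15.05°; offset = 14.2·tan 15.05° = 3.818 m.
Σ offsets = 6.866 m.

6.9 m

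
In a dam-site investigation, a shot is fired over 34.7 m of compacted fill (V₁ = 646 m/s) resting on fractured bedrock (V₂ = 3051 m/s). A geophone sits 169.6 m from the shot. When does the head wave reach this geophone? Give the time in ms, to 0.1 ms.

160.6 ms

θ_c = arcsin(V₁/V₂) = arcsin(646/3051) = 12.22°, cos θ_c = 0.9773.
Intercept time tᵢ = 2h cos θ_c / V₁ = 2·34.7·0.9773/646 = 0.10499 s.
t = x/V₂ + tᵢ = 169.6/3051 + 0.10499 = 0.16058 s.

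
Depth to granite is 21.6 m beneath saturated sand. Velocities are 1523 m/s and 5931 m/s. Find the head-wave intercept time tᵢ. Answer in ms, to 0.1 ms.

tᵢ = 2h·√(V₂²−V₁²)/(V₁V₂).
√(V₂²−V₁²) = √(5931²−1523²) = 5732.1 m/s.
tᵢ = 2·21.6·5732.1/(1523·5931) = 0.02741 s.

27.4 ms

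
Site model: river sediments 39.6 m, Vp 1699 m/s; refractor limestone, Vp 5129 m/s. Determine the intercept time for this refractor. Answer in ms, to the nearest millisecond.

θ_c = arcsin(V₁/V₂) = arcsin(1699/5129) = 19.34°; cos θ_c = 0.9435.
tᵢ = 2h·cos θ_c / V₁ = 2·39.6·0.9435 / 1699 = 0.04398 s.

44 ms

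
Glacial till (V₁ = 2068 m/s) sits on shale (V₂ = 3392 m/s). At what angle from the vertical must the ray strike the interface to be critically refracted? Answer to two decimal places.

37.57°

At critical incidence the refracted ray runs along the interface (θ₂ = 90°), so sin θ_c = V₁/V₂.
θ_c = arcsin(2068/3392) = arcsin 0.6097 = 37.57°.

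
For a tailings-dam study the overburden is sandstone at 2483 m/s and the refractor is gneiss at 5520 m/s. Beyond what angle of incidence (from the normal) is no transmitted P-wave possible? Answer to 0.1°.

26.7°

At critical incidence the refracted ray runs along the interface (θ₂ = 90°), so sin θ_c = V₁/V₂.
θ_c = arcsin(2483/5520) = arcsin 0.4498 = 26.73°.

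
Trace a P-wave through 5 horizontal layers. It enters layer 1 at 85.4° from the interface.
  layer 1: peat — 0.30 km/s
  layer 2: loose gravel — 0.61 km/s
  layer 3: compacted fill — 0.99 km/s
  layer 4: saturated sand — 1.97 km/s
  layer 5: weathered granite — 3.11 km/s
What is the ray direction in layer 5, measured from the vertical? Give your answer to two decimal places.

From the normal: θ₁ = 90° − 85.4° = 4.6°.
Ray parameter p = sin 4.6° / 0.30 = 2.6733e-01 s/km.
sin θ_5 = p·V_5 = 2.6733e-01 × 3.11 = 0.8314.
θ_5 = 56.24° from the vertical.

56.24°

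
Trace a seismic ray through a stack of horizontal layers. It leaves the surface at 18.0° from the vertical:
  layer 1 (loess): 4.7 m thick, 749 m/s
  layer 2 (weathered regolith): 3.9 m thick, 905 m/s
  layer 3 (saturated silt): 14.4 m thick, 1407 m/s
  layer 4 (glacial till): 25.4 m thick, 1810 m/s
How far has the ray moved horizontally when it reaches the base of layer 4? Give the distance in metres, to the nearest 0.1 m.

Apply Snell's law at each interface; in layer i the horizontal offset is hᵢ·tan θᵢ.
Layer 1: θ = 18.00°; offset = 4.7·tan 18.00° = 1.527 m.
Layer 2: sin θ = 905·sin 18.0°/749 = 0.3734, θ = 21.92°; offset = 3.9·tan 21.92° = 1.570 m.
Layer 3: sin θ = 1407·sin 18.0°/749 = 0.5805, θ = 35.49°; offset = 14.4·tan 35.49° = 10.266 m.
Layer 4: sin θ = 1810·sin 18.0°/749 = 0.7468, θ = 48.31°; offset = 25.4·tan 48.31° = 28.519 m.
Summing the layer offsets gives 41.881 m.

41.9 m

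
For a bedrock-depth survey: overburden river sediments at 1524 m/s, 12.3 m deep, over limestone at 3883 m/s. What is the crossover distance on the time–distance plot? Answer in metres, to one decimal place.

37.2 m

θ_c = arcsin(1524/3883) = 23.11°, so cos θ_c = 0.9198 and tᵢ = 2h cos θ_c/V₁ = 0.0148 s.
At crossover x/V₁ = x/V₂ + tᵢ ⇒ x = tᵢ/(1/V₁ − 1/V₂) = 0.01485/(6.5617e-04 − 2.5753e-04) = 37.24 m.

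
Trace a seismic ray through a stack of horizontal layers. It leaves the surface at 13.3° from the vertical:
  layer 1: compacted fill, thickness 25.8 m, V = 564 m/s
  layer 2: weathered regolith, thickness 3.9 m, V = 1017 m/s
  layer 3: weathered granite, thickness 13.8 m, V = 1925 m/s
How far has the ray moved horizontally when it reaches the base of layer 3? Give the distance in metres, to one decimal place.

25.4 m

Apply Snell's law at each interface; in layer i the horizontal offset is hᵢ·tan θᵢ.
Layer 1: θ = 13.30°; offset = 25.8·tan 13.30° = 6.099 m.
Layer 2: sin θ = 1017·sin 13.3°/564 = 0.4148, θ = 24.51°; offset = 3.9·tan 24.51° = 1.778 m.
Layer 3: sin θ = 1925·sin 13.3°/564 = 0.7852, θ = 51.74°; offset = 13.8·tan 51.74° = 17.498 m.
Σ offsets = 25.375 m.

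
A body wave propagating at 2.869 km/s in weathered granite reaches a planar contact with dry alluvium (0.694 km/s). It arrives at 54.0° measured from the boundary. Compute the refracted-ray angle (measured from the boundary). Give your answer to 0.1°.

Angle from the normal: 90° − 54.0° = 36.0°.
sin θ₁/V₁ = sin θ₂/V₂ ⇒ sin θ₂ = 0.694·sin 36.0°/2.869 = 0.694·0.5878/2.869 = 0.1422.
θ₂ = sin⁻¹(0.1422) = 8.17° (from vertical).
From the interface: 90° − 8.17° = 81.83°.

81.8°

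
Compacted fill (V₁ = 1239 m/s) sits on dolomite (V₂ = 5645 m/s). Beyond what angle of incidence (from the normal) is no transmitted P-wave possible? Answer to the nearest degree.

Critical incidence: sin θ_c = V₁/V₂ = 1239/5645 = 0.2195.
θ_c = arcsin 0.2195 = 12.68°.

13°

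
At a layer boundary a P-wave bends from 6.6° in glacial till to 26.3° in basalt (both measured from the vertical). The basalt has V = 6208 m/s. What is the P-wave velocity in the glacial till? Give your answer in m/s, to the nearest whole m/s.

sin 6.6° = 0.1149; sin 26.3° = 0.4431.
V₁ = V₂·(sin θ₁/sin θ₂) = 6208·(0.1149/0.4431) = 1610.42 m/s.

1610 m/s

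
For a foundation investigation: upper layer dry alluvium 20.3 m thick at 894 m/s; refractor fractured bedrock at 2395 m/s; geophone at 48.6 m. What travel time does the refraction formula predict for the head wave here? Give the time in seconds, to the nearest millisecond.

0.062 s

t = x/V₂ + 2h·√(V₂²−V₁²)/(V₁V₂).
√(V₂²−V₁²) = √(2395²−894²) = 2221.9 m/s; delay term = 2·20.3·2221.9/(894·2395) = 0.04213 s.
t = 48.6/2395 + 0.04213 = 0.06242 s.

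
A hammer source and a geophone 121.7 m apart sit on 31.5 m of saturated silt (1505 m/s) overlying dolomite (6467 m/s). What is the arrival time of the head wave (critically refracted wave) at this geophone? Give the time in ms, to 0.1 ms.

59.5 ms

t = x/V₂ + 2h·√(V₂²−V₁²)/(V₁V₂).
√(V₂²−V₁²) = √(6467²−1505²) = 6289.4 m/s; delay term = 2·31.5·6289.4/(1505·6467) = 0.04071 s.
t = 121.7/6467 + 0.04071 = 0.05953 s.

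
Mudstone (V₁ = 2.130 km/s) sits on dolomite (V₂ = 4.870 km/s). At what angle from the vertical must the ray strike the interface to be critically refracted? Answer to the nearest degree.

At critical incidence the refracted ray runs along the interface (θ₂ = 90°), so sin θ_c = V₁/V₂.
θ_c = arcsin(2.130/4.870) = arcsin 0.4374 = 25.94°.

26°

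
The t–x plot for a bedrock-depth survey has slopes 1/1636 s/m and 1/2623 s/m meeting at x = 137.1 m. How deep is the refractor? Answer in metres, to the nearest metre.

h = (x_cross/2)·√((V₂−V₁)/(V₂+V₁)).
(V₂−V₁)/(V₂+V₁) = (2623−1636)/(2623+1636) = 0.2317; √ = 0.4814.
h = (137.1/2)·0.4814 = 33.00 m.

33 m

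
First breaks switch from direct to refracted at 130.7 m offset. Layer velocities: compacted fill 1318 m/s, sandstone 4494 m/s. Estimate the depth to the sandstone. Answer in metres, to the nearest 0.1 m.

x_cross = 2h·√((V₂+V₁)/(V₂−V₁)) → h = x_cross / (2·√((V₂+V₁)/(V₂−V₁))).
√((V₂+V₁)/(V₂−V₁)) = √((4494+1318)/(4494−1318)) = 1.3528.
h = 130.7 / (2·1.3528) = 48.31 m.

48.3 m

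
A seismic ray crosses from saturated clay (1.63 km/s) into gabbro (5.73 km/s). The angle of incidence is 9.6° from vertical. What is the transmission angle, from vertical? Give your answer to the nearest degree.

Snell's law: sin θ₂ = (V₂/V₁)·sin θ₁ = (5.73/1.63)·sin 9.6° = 0.5862.
θ₂ = sin⁻¹(0.5862) = 35.89° (from vertical).

36°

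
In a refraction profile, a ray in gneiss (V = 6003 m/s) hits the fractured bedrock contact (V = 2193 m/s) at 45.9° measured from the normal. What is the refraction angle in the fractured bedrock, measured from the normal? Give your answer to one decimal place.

sin θ₁/V₁ = sin θ₂/V₂ ⇒ sin θ₂ = 2193·sin 45.9°/6003 = 2193·0.7181/6003 = 0.2623.
θ₂ = arcsin 0.2623 = 15.21° from the normal.

15.2°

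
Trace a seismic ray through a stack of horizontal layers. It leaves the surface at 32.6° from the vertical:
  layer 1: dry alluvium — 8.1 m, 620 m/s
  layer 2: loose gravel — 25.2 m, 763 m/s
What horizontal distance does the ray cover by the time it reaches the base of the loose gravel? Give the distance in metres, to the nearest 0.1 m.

27.5 m

p = sin θ₁/V₁ = sin 32.6°/620 = 8.6899e-04 s/m is conserved through the stack.
Layer 1: θ = 32.60°; offset = 8.1·tan 32.60° = 5.180 m.
Layer 2: sin θ = p·763 = 0.6630 → θ = 41.53°; offset = 25.2·tan 41.53° = 22.320 m.
Σ offsets = 27.500 m.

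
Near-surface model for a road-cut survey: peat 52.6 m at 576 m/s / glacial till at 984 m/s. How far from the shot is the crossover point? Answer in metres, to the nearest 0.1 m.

205.7 m

θ_c = arcsin(576/984) = 35.83°, so cos θ_c = 0.8108 and tᵢ = 2h cos θ_c/V₁ = 0.1481 s.
At crossover x/V₁ = x/V₂ + tᵢ ⇒ x = tᵢ/(1/V₁ − 1/V₂) = 0.14808/(1.7361e-03 − 1.0163e-03) = 205.71 m.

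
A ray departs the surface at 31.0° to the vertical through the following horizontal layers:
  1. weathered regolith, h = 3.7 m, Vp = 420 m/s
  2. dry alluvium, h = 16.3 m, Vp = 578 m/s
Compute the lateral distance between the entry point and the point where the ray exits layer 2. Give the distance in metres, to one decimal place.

p = sin θ₁/V₁ = sin 31.0°/420 = 1.2263e-03 s/m is conserved through the stack.
Layer 1: θ = 31.00°; offset = 3.7·tan 31.00° = 2.223 m.
Layer 2: sin θ = p·578 = 0.7088 → θ = 45.14°; offset = 16.3·tan 45.14° = 16.378 m.
Σ offsets = 18.601 m.

18.6 m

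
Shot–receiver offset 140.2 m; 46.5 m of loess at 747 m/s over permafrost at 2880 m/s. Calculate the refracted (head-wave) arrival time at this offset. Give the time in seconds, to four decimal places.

θ_c = arcsin(V₁/V₂) = arcsin(747/2880) = 15.03°, cos θ_c = 0.9658.
Intercept time tᵢ = 2h cos θ_c / V₁ = 2·46.5·0.9658/747 = 0.12024 s.
t = x/V₂ + tᵢ = 140.2/2880 + 0.12024 = 0.16892 s.

0.1689 s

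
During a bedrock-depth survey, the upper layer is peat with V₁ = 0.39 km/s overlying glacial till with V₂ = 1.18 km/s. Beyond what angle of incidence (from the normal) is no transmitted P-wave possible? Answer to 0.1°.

19.3°

At critical incidence the refracted ray runs along the interface (θ₂ = 90°), so sin θ_c = V₁/V₂.
θ_c = arcsin(0.39/1.18) = arcsin 0.3305 = 19.30°.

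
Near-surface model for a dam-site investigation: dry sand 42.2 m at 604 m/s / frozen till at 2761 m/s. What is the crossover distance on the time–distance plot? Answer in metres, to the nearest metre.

105 m

x_cross = 2h·√((V₂+V₁)/(V₂−V₁)).
(V₂+V₁)/(V₂−V₁) = (2761+604)/(2761−604) = 1.5600; √ = 1.2490.
x_cross = 2·42.2·1.2490 = 105.42 m.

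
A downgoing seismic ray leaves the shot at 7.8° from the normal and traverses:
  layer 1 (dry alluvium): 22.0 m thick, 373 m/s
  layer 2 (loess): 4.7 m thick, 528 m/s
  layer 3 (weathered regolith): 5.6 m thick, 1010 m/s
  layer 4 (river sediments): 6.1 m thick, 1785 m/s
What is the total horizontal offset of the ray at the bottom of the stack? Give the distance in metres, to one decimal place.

Apply Snell's law at each interface; in layer i the horizontal offset is hᵢ·tan θᵢ.
Layer 1: θ = 7.80°; offset = 22.0·tan 7.80° = 3.014 m.
Layer 2: sin θ = 528·sin 7.8°/373 = 0.1921, θ = 11.08°; offset = 4.7·tan 11.08° = 0.920 m.
Layer 3: sin θ = 1010·sin 7.8°/373 = 0.3675, θ = 21.56°; offset = 5.6·tan 21.56° = 2.213 m.
Layer 4: sin θ = 1785·sin 7.8°/373 = 0.6495, θ = 40.50°; offset = 6.1·tan 40.50° = 5.210 m.
Total horizontal offset = 11.357 m.

11.4 m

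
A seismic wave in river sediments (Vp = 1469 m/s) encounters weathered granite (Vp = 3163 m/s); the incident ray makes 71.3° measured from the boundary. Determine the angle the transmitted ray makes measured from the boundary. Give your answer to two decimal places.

Convert to the normal: θ₁ = 90° − 71.3° = 18.7°.
Snell's law: sin θ₂ = (V₂/V₁)·sin θ₁ = (3163/1469)·sin 18.7° = 0.6903.
θ₂ = arcsin 0.6903 = 43.66° from the normal.
From the interface: 90° − 43.66° = 46.34°.

46.34°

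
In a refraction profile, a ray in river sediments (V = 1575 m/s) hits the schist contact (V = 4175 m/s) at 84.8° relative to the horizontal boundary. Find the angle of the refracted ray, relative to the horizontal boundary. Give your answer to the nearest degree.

Convert to the normal: θ₁ = 90° − 84.8° = 5.2°.
Snell's law: sin θ₂ = (V₂/V₁)·sin θ₁ = (4175/1575)·sin 5.2° = 0.2402.
θ₂ = sin⁻¹(0.2402) = 13.90° (from vertical).
From the interface: 90° − 13.90° = 76.10°.

76°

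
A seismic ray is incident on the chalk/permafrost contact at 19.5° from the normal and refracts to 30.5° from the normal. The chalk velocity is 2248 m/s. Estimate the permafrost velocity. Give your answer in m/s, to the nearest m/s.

Snell's law: sin 19.5°/V₁ = sin 30.5°/V₂.
V₂ = V₁·sin 30.5°/sin 19.5° = 2248 × 1.5205 = 3417.98 m/s.

3418 m/s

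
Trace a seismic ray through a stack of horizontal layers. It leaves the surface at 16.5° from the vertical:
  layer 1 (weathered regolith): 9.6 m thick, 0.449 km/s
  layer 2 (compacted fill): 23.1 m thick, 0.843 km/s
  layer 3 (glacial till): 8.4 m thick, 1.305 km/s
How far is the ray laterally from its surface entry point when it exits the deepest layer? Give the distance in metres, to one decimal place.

Apply Snell's law at each interface; in layer i the horizontal offset is hᵢ·tan θᵢ.
Layer 1: θ = 16.50°; offset = 9.6·tan 16.50° = 2.844 m.
Layer 2: sin θ = 0.843·sin 16.5°/0.449 = 0.5332, θ = 32.22°; offset = 23.1·tan 32.22° = 14.561 m.
Layer 3: sin θ = 1.305·sin 16.5°/0.449 = 0.8255, θ = 55.64°; offset = 8.4·tan 55.64° = 12.285 m.
Total horizontal offset = 29.689 m.

29.7 m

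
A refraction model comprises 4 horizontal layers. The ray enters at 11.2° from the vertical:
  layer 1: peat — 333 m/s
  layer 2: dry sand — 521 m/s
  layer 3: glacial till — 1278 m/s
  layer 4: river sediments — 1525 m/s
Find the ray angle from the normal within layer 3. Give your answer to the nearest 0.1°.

48.2°

Snell's law across each interface conserves sin θ / V, so sin θ_3 = V_3·sin θ₁/V₁.
sin θ_3 = 1278 × sin 11.2° / 333 = 0.7454.
θ_3 = 48.20° from the vertical.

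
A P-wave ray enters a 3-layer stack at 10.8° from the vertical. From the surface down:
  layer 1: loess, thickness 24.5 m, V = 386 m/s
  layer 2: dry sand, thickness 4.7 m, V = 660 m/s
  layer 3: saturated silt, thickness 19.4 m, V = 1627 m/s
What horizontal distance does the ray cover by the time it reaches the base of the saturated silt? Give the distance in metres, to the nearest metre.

Ray parameter p = sin 10.8° / 386 m/s = 4.8544e-04 s/m.
Layer 1: θ = 10.80°; offset = 24.5·tan 10.80° = 4.674 m.
Layer 2: sin θ = p·660 = 0.3204 → θ = 18.69°; offset = 4.7·tan 18.69° = 1.590 m.
Layer 3: sin θ = p·1627 = 0.7898 → θ = 52.17°; offset = 19.4·tan 52.17° = 24.982 m.
Total horizontal offset = 31.245 m.

31 m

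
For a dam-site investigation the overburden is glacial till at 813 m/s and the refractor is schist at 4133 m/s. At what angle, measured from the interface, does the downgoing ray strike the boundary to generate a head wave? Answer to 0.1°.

Critical incidence: sin θ_c = V₁/V₂ = 813/4133 = 0.1967.
θ_c = arcsin 0.1967 = 11.34°.
Measured from the interface: 90° − 11.34° = 78.66°.

78.7°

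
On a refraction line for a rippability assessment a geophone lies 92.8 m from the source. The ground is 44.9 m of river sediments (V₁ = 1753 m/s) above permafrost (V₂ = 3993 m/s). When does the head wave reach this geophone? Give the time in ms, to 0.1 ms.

69.3 ms

t = x/V₂ + 2h·√(V₂²−V₁²)/(V₁V₂).
√(V₂²−V₁²) = √(3993²−1753²) = 3587.6 m/s; delay term = 2·44.9·3587.6/(1753·3993) = 0.04603 s.
t = 92.8/3993 + 0.04603 = 0.06927 s.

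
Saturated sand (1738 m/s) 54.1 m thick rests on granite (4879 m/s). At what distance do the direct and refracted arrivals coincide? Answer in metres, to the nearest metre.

157 m

θ_c = arcsin(1738/4879) = 20.87°, so cos θ_c = 0.9344 and tᵢ = 2h cos θ_c/V₁ = 0.0582 s.
At crossover x/V₁ = x/V₂ + tᵢ ⇒ x = tᵢ/(1/V₁ − 1/V₂) = 0.05817/(5.7537e-04 − 2.0496e-04) = 157.04 m.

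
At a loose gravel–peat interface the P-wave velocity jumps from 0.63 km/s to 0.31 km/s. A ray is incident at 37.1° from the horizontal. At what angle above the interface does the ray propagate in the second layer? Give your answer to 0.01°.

66.89°

Convert to the normal: θ₁ = 90° − 37.1° = 52.9°.
sin θ₁/V₁ = sin θ₂/V₂ ⇒ sin θ₂ = 0.31·sin 52.9°/0.63 = 0.31·0.7976/0.63 = 0.3925.
θ₂ = sin⁻¹(0.3925) = 23.11° (from vertical).
From the interface: 90° − 23.11° = 66.89°.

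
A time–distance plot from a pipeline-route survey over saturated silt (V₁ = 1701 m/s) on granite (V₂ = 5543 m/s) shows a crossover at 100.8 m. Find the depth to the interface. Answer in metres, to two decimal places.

x_cross = 2h·√((V₂+V₁)/(V₂−V₁)) → h = x_cross / (2·√((V₂+V₁)/(V₂−V₁))).
√((V₂+V₁)/(V₂−V₁)) = √((5543+1701)/(5543−1701)) = 1.3731.
h = 100.8 / (2·1.3731) = 36.70 m.

36.70 m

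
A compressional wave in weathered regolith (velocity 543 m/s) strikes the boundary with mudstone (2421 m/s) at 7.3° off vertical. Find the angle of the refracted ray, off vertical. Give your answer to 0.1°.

Snell's law: sin θ₂ = (V₂/V₁)·sin θ₁ = (2421/543)·sin 7.3° = 0.5665.
θ₂ = arcsin 0.5665 = 34.51° from the normal.

34.5°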